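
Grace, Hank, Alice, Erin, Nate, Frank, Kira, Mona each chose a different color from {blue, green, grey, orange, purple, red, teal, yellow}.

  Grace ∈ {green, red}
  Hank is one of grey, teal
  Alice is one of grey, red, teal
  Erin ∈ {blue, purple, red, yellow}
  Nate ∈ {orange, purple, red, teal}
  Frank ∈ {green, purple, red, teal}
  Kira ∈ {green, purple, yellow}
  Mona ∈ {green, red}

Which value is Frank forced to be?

The 8 variables draw from only 8 values {blue, green, grey, orange, purple, red, teal, yellow}, so each is used; only Erin can be blue, hence Erin = blue.
The 7 still-open variables together cover exactly {green, grey, orange, purple, red, teal, yellow} — 7 values for 7 variables — and orange appears only in Nate's list, so Nate = orange.
The 6 still-open variables together cover exactly {green, grey, purple, red, teal, yellow} — 6 values for 6 variables — and yellow appears only in Kira's list, so Kira = yellow.
The 5 still-open variables together cover exactly {green, grey, purple, red, teal} — 5 values for 5 variables — and purple appears only in Frank's list, so Frank = purple.

purple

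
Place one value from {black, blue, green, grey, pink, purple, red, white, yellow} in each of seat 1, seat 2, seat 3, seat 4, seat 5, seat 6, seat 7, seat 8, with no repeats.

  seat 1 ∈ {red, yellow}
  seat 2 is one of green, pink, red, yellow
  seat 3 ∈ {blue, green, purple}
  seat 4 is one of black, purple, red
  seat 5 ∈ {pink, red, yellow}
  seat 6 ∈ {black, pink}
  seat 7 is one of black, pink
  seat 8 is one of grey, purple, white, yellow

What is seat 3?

The 2 variables seat 6 and seat 7 are confined to {black, pink}, which locks those values in; drop them from seat 2, seat 4, seat 5.
seat 1 and seat 5 share exactly the 2 values {red, yellow}; by pigeonhole those values go to them, so strike red, yellow from seat 2, seat 4, seat 8.
That leaves seat 2 = green. So seat 3 can't be green.
seat 4 has just one choice, so seat 4 = purple. So seat 3, seat 8 can't be purple.
So seat 3 = blue.

blue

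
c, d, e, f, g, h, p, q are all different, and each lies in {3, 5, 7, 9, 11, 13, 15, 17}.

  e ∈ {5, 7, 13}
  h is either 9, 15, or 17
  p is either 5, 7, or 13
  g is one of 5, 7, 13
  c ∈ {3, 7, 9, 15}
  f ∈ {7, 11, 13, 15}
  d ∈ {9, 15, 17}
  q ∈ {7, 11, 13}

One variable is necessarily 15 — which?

f

Among the 8 variables, 3 fits only c (and all 8 values in {3, 5, 7, 9, 11, 13, 15, 17} must be used), so c = 3.
e, g, p between them cover only {5, 7, 13} — a naked triple. Remove those values from f, q.
q must be 11 (only option left). Eliminate 11 elsewhere: f.
So 15 goes to f.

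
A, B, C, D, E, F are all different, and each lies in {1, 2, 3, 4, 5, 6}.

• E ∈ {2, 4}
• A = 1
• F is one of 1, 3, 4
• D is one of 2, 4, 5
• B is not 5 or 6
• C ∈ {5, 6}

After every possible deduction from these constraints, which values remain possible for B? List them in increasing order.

A's domain is down to {1}, so A = 1. Strike 1 from B, F.
The 5 still-open variables together cover exactly {2, 3, 4, 5, 6} — 5 values for 5 variables — and 6 appears only in C's list, so C = 6.
The 4 still-open variables together cover exactly {2, 3, 4, 5} — 4 values for 4 variables — and 5 appears only in D's list, so D = 5.
No further eliminations apply; B can still be any of 2, 3, 4.

2, 3, 4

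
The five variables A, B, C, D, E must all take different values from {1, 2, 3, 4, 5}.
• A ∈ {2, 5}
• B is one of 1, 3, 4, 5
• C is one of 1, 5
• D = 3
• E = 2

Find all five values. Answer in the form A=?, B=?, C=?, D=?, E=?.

A=5, B=4, C=1, D=3, E=2

D's domain is down to {3}, so D = 3. Strike 3 from B.
E has just one choice, so E = 2. Strike 2 from A.
A must be 5 (only option left). Eliminate 5 elsewhere: B, C.
C's domain is down to {1}, so C = 1. Remove 1 from B.
B's domain is down to {4}, so B = 4.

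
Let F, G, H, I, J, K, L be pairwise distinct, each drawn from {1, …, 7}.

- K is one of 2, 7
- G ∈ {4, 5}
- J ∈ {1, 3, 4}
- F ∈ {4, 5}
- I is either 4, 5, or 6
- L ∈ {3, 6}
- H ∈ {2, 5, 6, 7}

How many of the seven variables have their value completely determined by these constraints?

The 7 variables draw from only 7 values {1, 2, 3, 4, 5, 6, 7}, so each is used; only J can be 1, hence J = 1.
Among the 6 still-open variables, 3 fits only L (and all 6 values in {2, 3, 4, 5, 6, 7} must be used), so L = 3.
The 2 variables F and G are confined to {4, 5}, which locks those values in; drop them from H, I.
I has just one choice, so I = 6. Eliminate 6 elsewhere: H.
Determined: I=6, J=1, L=3. The other variables each still have more than one consistent value. That makes 3.

3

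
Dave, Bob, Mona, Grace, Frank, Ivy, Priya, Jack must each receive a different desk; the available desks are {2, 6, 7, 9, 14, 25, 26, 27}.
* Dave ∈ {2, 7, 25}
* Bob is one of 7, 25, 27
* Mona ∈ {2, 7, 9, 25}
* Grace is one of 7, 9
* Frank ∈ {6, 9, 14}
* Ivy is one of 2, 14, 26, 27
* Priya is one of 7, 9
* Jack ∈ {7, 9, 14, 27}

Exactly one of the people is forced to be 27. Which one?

The 8 variables together cover exactly {2, 6, 7, 9, 14, 25, 26, 27} — 8 values for 8 variables — and 6 appears only in Frank's list, so Frank = 6.
Among the 7 still-open variables, 26 fits only Ivy (and all 7 values in {2, 7, 9, 14, 25, 26, 27} must be used), so Ivy = 26.
The 6 still-open variables draw from only 6 values {2, 7, 9, 14, 25, 27}, so each is used; only Jack can be 14, hence Jack = 14.
Among the 5 still-open variables, 27 fits only Bob (and all 5 values in {2, 7, 9, 25, 27} must be used), so Bob = 27.

Bob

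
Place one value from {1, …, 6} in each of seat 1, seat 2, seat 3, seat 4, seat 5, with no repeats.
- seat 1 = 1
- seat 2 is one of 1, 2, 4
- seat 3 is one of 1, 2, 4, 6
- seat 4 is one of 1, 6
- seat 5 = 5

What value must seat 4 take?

seat 1 has just one choice, so seat 1 = 1. Strike 1 from seat 2, seat 3, seat 4.
So seat 4 = 6.

6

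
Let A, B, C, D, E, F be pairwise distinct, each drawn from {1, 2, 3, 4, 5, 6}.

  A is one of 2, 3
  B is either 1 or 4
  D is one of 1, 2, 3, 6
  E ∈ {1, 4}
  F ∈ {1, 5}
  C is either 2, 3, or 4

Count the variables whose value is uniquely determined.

The 6 variables together cover exactly {1, 2, 3, 4, 5, 6} — 6 values for 6 variables — and 5 appears only in F's list, so F = 5.
The 5 still-open variables together cover exactly {1, 2, 3, 4, 6} — 5 values for 5 variables — and 6 appears only in D's list, so D = 6.
B and E share exactly the 2 values {1, 4}; by pigeonhole those values go to them, so strike 1, 4 from C.
Determined: D=6, F=5. The other variables each still have more than one consistent value. That makes 2.

2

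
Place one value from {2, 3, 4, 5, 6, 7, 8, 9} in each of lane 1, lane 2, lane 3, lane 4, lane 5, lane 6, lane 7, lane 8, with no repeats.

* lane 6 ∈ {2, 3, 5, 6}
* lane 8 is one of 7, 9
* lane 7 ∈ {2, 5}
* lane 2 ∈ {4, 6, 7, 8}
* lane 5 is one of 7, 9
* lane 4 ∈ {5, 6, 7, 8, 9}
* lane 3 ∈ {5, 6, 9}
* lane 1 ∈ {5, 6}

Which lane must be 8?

lane 4

The 8 variables together cover exactly {2, 3, 4, 5, 6, 7, 8, 9} — 8 values for 8 variables — and 3 appears only in lane 6's list, so lane 6 = 3.
Among the 7 still-open variables, 2 fits only lane 7 (and all 7 values in {2, 4, 5, 6, 7, 8, 9} must be used), so lane 7 = 2.
The 6 still-open variables together cover exactly {4, 5, 6, 7, 8, 9} — 6 values for 6 variables — and 4 appears only in lane 2's list, so lane 2 = 4.
The 5 still-open variables draw from only 5 values {5, 6, 7, 8, 9}, so each is used; only lane 4 can be 8, hence lane 4 = 8.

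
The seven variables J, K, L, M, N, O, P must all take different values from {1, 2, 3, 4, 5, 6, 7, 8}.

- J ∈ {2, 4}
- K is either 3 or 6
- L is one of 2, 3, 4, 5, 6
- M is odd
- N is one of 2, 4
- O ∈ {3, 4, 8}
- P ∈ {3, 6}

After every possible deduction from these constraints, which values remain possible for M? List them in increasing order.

1, 7

J and N share exactly the 2 values {2, 4}; by pigeonhole those values go to them, so strike 2, 4 from L, O.
K and P between them cover only {3, 6} — a naked pair. Remove those values from L, M, O.
L's domain is down to {5}, so L = 5. So M can't be 5.
O must be 8 (only option left).
No further eliminations apply; M can still be any of 1, 7.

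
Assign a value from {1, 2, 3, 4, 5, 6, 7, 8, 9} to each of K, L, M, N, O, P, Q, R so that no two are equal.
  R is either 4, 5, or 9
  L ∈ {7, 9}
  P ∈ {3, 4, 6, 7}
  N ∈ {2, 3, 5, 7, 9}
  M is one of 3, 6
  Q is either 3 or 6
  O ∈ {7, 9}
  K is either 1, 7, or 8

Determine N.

L and O share exactly the 2 values {7, 9}; by pigeonhole those values go to them, so strike 7, 9 from K, N, P, R.
M and Q between them cover only {3, 6} — a naked pair. Remove those values from N, P.
P must be 4 (only option left). Eliminate 4 elsewhere: R.
That leaves R = 5. Remove 5 from N.
So N = 2.

2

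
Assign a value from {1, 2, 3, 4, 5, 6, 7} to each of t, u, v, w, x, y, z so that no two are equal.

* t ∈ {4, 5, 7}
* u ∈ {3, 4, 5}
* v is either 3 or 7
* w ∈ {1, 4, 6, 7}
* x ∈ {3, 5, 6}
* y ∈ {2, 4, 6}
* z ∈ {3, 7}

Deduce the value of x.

The 7 variables draw from only 7 values {1, 2, 3, 4, 5, 6, 7}, so each is used; only w can be 1, hence w = 1.
Among the 6 still-open variables, 2 fits only y (and all 6 values in {2, 3, 4, 5, 6, 7} must be used), so y = 2.
The 5 still-open variables draw from only 5 values {3, 4, 5, 6, 7}, so each is used; only x can be 6, hence x = 6.

6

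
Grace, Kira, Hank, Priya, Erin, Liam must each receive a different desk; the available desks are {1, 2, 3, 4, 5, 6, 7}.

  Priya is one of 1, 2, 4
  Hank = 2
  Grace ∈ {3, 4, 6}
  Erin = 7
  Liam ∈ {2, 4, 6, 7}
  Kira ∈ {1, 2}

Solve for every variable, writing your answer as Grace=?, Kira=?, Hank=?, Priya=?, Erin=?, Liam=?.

Grace=3, Kira=1, Hank=2, Priya=4, Erin=7, Liam=6

Hank's domain is down to {2}, so Hank = 2. Eliminate 2 elsewhere: Kira, Priya, Liam.
That leaves Erin = 7. Remove 7 from Liam.
Kira has just one choice, so Kira = 1. Remove 1 from Priya.
Priya's domain is down to {4}, so Priya = 4. Strike 4 from Grace, Liam.
Liam has just one choice, so Liam = 6. Eliminate 6 elsewhere: Grace.
Grace's domain is down to {3}, so Grace = 3.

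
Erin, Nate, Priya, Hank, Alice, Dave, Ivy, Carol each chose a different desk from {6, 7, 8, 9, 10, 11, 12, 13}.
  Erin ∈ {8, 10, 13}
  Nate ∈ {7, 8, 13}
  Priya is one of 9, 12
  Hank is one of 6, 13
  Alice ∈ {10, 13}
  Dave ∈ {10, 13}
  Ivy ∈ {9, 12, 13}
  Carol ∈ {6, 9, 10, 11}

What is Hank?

6

Among the 8 variables, 7 fits only Nate (and all 8 values in {6, 7, 8, 9, 10, 11, 12, 13} must be used), so Nate = 7.
Among the 7 still-open variables, 8 fits only Erin (and all 7 values in {6, 8, 9, 10, 11, 12, 13} must be used), so Erin = 8.
The 6 still-open variables together cover exactly {6, 9, 10, 11, 12, 13} — 6 values for 6 variables — and 11 appears only in Carol's list, so Carol = 11.
The 5 still-open variables together cover exactly {6, 9, 10, 12, 13} — 5 values for 5 variables — and 6 appears only in Hank's list, so Hank = 6.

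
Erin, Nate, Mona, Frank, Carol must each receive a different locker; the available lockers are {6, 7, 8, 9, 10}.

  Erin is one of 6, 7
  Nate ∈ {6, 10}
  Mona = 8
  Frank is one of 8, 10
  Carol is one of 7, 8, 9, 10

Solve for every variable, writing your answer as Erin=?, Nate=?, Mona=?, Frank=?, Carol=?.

Erin=7, Nate=6, Mona=8, Frank=10, Carol=9

Mona's domain is down to {8}, so Mona = 8. So Frank, Carol can't be 8.
Frank's domain is down to {10}, so Frank = 10. Eliminate 10 elsewhere: Nate, Carol.
That leaves Nate = 6. Eliminate 6 elsewhere: Erin.
Erin must be 7 (only option left). So Carol can't be 7.
That leaves Carol = 9.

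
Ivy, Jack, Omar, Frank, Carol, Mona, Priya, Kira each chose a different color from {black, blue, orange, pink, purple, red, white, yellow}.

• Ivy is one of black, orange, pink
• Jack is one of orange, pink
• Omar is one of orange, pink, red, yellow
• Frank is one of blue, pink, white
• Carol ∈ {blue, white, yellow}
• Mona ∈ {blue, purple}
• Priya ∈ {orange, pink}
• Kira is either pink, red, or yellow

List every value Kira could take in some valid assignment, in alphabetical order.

The 8 variables draw from only 8 values {black, blue, orange, pink, purple, red, white, yellow}, so each is used; only Ivy can be black, hence Ivy = black.
The 7 still-open variables draw from only 7 values {blue, orange, pink, purple, red, white, yellow}, so each is used; only Mona can be purple, hence Mona = purple.
The 2 variables Jack and Priya are confined to {orange, pink}, which locks those values in; drop them from Omar, Frank, Kira.
Omar and Kira between them cover only {red, yellow} — a naked pair. Remove those values from Carol.
No further eliminations apply; Kira can still be any of red, yellow.

red, yellow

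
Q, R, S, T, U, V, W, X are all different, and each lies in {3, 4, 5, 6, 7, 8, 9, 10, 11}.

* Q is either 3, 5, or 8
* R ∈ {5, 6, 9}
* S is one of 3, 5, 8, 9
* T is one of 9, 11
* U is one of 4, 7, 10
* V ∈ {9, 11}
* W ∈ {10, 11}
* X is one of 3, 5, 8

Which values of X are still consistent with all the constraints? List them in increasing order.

The 2 variables T and V are confined to {9, 11}, which locks those values in; drop them from R, S, W.
W must be 10 (only option left). Eliminate 10 elsewhere: U.
Q, S, X share exactly the 3 values {3, 5, 8}; by pigeonhole those values go to them, so strike 3, 5, 8 from R.
That leaves R = 6.
No further eliminations apply; X can still be any of 3, 5, 8.

3, 5, 8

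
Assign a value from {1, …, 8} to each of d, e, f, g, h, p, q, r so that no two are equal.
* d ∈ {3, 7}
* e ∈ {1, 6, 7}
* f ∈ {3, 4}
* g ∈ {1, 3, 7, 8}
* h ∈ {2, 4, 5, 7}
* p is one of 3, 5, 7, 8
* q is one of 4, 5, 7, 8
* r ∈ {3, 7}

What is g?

The 8 variables together cover exactly {1, 2, 3, 4, 5, 6, 7, 8} — 8 values for 8 variables — and 2 appears only in h's list, so h = 2.
Among the 7 still-open variables, 6 fits only e (and all 7 values in {1, 3, 4, 5, 6, 7, 8} must be used), so e = 6.
The 6 still-open variables together cover exactly {1, 3, 4, 5, 7, 8} — 6 values for 6 variables — and 1 appears only in g's list, so g = 1.

1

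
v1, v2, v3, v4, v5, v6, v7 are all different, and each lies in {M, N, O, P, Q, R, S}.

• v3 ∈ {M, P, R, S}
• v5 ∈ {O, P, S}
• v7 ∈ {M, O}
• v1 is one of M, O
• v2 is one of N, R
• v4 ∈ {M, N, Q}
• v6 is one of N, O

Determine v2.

Among the 7 variables, Q fits only v4 (and all 7 values in {M, N, O, P, Q, R, S} must be used), so v4 = Q.
The 2 variables v1 and v7 are confined to {M, O}, which locks those values in; drop them from v3, v5, v6.
That leaves v6 = N. Remove N from v2.
So v2 = R.

R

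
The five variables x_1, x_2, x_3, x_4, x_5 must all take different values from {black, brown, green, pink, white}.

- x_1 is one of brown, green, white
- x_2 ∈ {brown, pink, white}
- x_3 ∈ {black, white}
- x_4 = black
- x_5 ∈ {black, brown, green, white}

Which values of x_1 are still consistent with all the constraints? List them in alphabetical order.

x_4 has just one choice, so x_4 = black. Strike black from x_3, x_5.
x_3 has just one choice, so x_3 = white. Remove white from x_1, x_2, x_5.
Among the 3 still-open variables, pink fits only x_2 (and all 3 values in {brown, green, pink} must be used), so x_2 = pink.
No further eliminations apply; x_1 can still be any of brown, green.

brown, green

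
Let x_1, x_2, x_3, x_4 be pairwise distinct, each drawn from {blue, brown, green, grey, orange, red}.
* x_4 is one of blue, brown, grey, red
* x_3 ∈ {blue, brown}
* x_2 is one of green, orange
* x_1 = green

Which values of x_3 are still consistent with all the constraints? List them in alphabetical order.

blue, brown

x_1 has just one choice, so x_1 = green. Eliminate green elsewhere: x_2.
x_2 must be orange (only option left).
No further eliminations apply; x_3 can still be any of blue, brown.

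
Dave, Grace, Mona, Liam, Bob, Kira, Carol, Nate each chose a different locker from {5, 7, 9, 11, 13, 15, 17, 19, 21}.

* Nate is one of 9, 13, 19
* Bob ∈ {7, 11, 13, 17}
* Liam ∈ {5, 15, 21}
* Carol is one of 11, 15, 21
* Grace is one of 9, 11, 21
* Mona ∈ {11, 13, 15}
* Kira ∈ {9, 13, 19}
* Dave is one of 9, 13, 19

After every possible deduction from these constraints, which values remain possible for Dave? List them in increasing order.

9, 13, 19

Dave, Kira, Nate between them cover only {9, 13, 19} — a naked triple. Remove those values from Grace, Mona, Bob.
Grace, Mona, Carol between them cover only {11, 15, 21} — a naked triple. Remove those values from Liam, Bob.
That leaves Liam = 5.
No further eliminations apply; Dave can still be any of 9, 13, 19.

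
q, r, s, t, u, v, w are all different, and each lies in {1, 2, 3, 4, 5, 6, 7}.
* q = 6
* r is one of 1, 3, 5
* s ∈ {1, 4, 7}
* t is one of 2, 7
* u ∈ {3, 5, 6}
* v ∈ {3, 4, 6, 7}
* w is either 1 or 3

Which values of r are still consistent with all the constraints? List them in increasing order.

q has just one choice, so q = 6. Strike 6 from u, v.
Among the 6 still-open variables, 2 fits only t (and all 6 values in {1, 2, 3, 4, 5, 7} must be used), so t = 2.
The 3 variables r, u, w are confined to {1, 3, 5}, which locks those values in; drop them from s, v.
No further eliminations apply; r can still be any of 1, 3, 5.

1, 3, 5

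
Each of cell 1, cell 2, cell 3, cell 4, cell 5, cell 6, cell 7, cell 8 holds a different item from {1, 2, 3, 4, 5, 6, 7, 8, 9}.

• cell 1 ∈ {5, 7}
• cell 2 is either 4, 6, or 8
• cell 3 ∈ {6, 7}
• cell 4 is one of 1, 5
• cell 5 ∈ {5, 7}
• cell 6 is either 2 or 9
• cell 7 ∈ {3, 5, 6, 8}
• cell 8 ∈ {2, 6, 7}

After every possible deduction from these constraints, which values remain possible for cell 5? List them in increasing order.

cell 1 and cell 5 share exactly the 2 values {5, 7}; by pigeonhole those values go to them, so strike 5, 7 from cell 3, cell 4, cell 7, cell 8.
cell 3 must be 6 (only option left). Strike 6 from cell 2, cell 7, cell 8.
cell 4 has just one choice, so cell 4 = 1.
cell 8 must be 2 (only option left). Strike 2 from cell 6.
That leaves cell 6 = 9.
No further eliminations apply; cell 5 can still be any of 5, 7.

5, 7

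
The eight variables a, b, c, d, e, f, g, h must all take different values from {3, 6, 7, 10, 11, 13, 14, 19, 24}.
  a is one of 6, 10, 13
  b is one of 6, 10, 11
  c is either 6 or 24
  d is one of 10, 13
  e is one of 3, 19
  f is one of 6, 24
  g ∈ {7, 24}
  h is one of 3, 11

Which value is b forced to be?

The 8 variables together cover exactly {3, 6, 7, 10, 11, 13, 19, 24} — 8 values for 8 variables — and 7 appears only in g's list, so g = 7.
The 7 still-open variables together cover exactly {3, 6, 10, 11, 13, 19, 24} — 7 values for 7 variables — and 19 appears only in e's list, so e = 19.
Among the 6 still-open variables, 3 fits only h (and all 6 values in {3, 6, 10, 11, 13, 24} must be used), so h = 3.
Among the 5 still-open variables, 11 fits only b (and all 5 values in {6, 10, 11, 13, 24} must be used), so b = 11.

11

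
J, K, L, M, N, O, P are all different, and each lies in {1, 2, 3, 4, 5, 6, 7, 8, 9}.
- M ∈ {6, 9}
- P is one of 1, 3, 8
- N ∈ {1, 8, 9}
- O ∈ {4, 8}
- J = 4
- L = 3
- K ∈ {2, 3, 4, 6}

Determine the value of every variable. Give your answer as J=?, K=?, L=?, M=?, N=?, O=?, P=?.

J's domain is down to {4}, so J = 4. Strike 4 from K, O.
L has just one choice, so L = 3. Remove 3 from K, P.
O must be 8 (only option left). So N, P can't be 8.
P must be 1 (only option left). Remove 1 from N.
N must be 9 (only option left). So M can't be 9.
M has just one choice, so M = 6. Eliminate 6 elsewhere: K.
K has just one choice, so K = 2.

J=4, K=2, L=3, M=6, N=9, O=8, P=1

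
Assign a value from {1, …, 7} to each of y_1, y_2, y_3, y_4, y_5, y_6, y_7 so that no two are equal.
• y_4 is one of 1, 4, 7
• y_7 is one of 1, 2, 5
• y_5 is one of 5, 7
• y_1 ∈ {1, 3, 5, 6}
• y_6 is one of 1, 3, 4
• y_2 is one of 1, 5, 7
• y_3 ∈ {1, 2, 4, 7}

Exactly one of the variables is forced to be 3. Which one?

The 7 variables together cover exactly {1, 2, 3, 4, 5, 6, 7} — 7 values for 7 variables — and 6 appears only in y_1's list, so y_1 = 6.
The 6 still-open variables together cover exactly {1, 2, 3, 4, 5, 7} — 6 values for 6 variables — and 3 appears only in y_6's list, so y_6 = 3.

y_6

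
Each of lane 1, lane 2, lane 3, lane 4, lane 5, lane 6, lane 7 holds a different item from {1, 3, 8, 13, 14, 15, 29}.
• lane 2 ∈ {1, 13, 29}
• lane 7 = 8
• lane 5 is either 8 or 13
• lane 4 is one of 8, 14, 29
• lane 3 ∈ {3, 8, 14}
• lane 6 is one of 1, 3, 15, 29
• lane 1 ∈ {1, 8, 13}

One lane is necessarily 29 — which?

lane 7 must be 8 (only option left). So lane 1, lane 3, lane 4, lane 5 can't be 8.
lane 5 must be 13 (only option left). So lane 1, lane 2 can't be 13.
lane 1 has just one choice, so lane 1 = 1. Strike 1 from lane 2, lane 6.
So 29 goes to lane 2.

lane 2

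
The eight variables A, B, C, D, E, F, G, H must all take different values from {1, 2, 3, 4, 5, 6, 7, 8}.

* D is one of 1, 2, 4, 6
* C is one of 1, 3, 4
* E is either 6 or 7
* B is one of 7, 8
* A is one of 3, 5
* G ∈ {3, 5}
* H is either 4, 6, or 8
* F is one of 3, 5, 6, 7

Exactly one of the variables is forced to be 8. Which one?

The 8 variables draw from only 8 values {1, 2, 3, 4, 5, 6, 7, 8}, so each is used; only D can be 2, hence D = 2.
The 7 still-open variables together cover exactly {1, 3, 4, 5, 6, 7, 8} — 7 values for 7 variables — and 1 appears only in C's list, so C = 1.
Among the 6 still-open variables, 4 fits only H (and all 6 values in {3, 4, 5, 6, 7, 8} must be used), so H = 4.
Among the 5 still-open variables, 8 fits only B (and all 5 values in {3, 5, 6, 7, 8} must be used), so B = 8.

B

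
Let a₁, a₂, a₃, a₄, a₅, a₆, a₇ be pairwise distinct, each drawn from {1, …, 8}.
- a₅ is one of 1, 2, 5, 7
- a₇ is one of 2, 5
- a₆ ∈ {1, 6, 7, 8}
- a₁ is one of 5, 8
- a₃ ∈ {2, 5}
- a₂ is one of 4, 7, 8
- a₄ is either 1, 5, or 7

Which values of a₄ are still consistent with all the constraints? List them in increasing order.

1, 7

The 7 variables draw from only 7 values {1, 2, 4, 5, 6, 7, 8}, so each is used; only a₂ can be 4, hence a₂ = 4.
The 6 still-open variables together cover exactly {1, 2, 5, 6, 7, 8} — 6 values for 6 variables — and 6 appears only in a₆'s list, so a₆ = 6.
The 5 still-open variables draw from only 5 values {1, 2, 5, 7, 8}, so each is used; only a₁ can be 8, hence a₁ = 8.
a₃ and a₇ between them cover only {2, 5} — a naked pair. Remove those values from a₄, a₅.
No further eliminations apply; a₄ can still be any of 1, 7.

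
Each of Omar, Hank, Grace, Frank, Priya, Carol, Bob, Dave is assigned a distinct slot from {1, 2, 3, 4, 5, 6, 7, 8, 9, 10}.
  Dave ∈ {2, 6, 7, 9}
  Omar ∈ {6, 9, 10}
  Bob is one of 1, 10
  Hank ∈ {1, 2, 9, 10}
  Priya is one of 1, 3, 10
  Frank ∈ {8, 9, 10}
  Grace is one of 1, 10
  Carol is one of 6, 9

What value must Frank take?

8

Among the 8 variables, 3 fits only Priya (and all 8 values in {1, 2, 3, 6, 7, 8, 9, 10} must be used), so Priya = 3.
Among the 7 still-open variables, 7 fits only Dave (and all 7 values in {1, 2, 6, 7, 8, 9, 10} must be used), so Dave = 7.
The 6 still-open variables together cover exactly {1, 2, 6, 8, 9, 10} — 6 values for 6 variables — and 2 appears only in Hank's list, so Hank = 2.
The 5 still-open variables draw from only 5 values {1, 6, 8, 9, 10}, so each is used; only Frank can be 8, hence Frank = 8.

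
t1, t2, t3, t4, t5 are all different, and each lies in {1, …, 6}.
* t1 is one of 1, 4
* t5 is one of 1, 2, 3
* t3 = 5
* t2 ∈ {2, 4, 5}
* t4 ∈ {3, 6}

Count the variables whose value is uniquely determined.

t3 must be 5 (only option left). So t2 can't be 5.
Determined: t3=5. The other variables each still have more than one consistent value. That makes 1.

1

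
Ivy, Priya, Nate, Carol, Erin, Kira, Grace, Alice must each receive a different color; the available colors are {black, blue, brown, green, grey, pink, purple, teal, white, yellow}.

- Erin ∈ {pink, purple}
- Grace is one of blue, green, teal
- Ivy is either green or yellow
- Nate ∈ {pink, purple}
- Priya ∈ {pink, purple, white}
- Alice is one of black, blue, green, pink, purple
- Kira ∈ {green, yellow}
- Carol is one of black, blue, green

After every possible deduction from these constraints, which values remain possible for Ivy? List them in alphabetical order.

green, yellow

The 8 variables together cover exactly {black, blue, green, pink, purple, teal, white, yellow} — 8 values for 8 variables — and teal appears only in Grace's list, so Grace = teal.
Among the 7 still-open variables, white fits only Priya (and all 7 values in {black, blue, green, pink, purple, white, yellow} must be used), so Priya = white.
Ivy and Kira between them cover only {green, yellow} — a naked pair. Remove those values from Carol, Alice.
Nate and Erin share exactly the 2 values {pink, purple}; by pigeonhole those values go to them, so strike pink, purple from Alice.
No further eliminations apply; Ivy can still be any of green, yellow.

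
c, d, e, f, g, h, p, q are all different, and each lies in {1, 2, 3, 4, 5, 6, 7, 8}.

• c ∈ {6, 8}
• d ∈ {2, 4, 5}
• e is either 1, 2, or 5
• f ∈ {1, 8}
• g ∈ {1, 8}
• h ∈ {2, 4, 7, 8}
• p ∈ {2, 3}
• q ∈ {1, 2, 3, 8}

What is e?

The 8 variables draw from only 8 values {1, 2, 3, 4, 5, 6, 7, 8}, so each is used; only c can be 6, hence c = 6.
Among the 7 still-open variables, 7 fits only h (and all 7 values in {1, 2, 3, 4, 5, 7, 8} must be used), so h = 7.
The 6 still-open variables together cover exactly {1, 2, 3, 4, 5, 8} — 6 values for 6 variables — and 4 appears only in d's list, so d = 4.
The 5 still-open variables draw from only 5 values {1, 2, 3, 5, 8}, so each is used; only e can be 5, hence e = 5.

5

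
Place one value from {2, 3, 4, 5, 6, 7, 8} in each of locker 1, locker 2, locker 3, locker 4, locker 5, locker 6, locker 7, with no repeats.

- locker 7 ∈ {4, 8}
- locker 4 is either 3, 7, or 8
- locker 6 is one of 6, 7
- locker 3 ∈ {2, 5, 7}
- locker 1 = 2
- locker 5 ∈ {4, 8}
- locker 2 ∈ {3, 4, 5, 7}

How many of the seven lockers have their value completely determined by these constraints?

2

locker 1 must be 2 (only option left). Remove 2 from locker 3.
Among the 6 still-open variables, 6 fits only locker 6 (and all 6 values in {3, 4, 5, 6, 7, 8} must be used), so locker 6 = 6.
locker 5 and locker 7 between them cover only {4, 8} — a naked pair. Remove those values from locker 2, locker 4.
Determined: locker 1=2, locker 6=6. The other lockers each still have more than one consistent value. That makes 2.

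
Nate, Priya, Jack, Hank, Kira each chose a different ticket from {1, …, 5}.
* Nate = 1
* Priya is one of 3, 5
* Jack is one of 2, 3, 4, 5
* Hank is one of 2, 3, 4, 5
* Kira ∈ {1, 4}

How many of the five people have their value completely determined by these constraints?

Nate must be 1 (only option left). So Kira can't be 1.
Kira must be 4 (only option left). Strike 4 from Jack, Hank.
Determined: Nate=1, Kira=4. The other people each still have more than one consistent value. That makes 2.

2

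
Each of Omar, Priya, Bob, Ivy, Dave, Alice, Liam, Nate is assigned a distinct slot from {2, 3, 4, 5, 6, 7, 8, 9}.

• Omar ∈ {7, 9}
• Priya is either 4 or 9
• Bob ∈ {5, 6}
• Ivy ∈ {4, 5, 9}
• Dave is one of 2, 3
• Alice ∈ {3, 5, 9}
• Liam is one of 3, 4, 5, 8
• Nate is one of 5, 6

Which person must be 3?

Alice

The 8 variables together cover exactly {2, 3, 4, 5, 6, 7, 8, 9} — 8 values for 8 variables — and 2 appears only in Dave's list, so Dave = 2.
The 7 still-open variables draw from only 7 values {3, 4, 5, 6, 7, 8, 9}, so each is used; only Omar can be 7, hence Omar = 7.
Among the 6 still-open variables, 8 fits only Liam (and all 6 values in {3, 4, 5, 6, 8, 9} must be used), so Liam = 8.
Among the 5 still-open variables, 3 fits only Alice (and all 5 values in {3, 4, 5, 6, 9} must be used), so Alice = 3.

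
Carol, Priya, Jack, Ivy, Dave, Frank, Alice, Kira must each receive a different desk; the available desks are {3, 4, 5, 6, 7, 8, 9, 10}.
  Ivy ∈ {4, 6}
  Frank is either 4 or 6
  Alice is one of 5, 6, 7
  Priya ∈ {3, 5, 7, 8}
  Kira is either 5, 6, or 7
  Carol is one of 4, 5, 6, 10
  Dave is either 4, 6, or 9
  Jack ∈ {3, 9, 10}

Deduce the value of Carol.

Among the 8 variables, 8 fits only Priya (and all 8 values in {3, 4, 5, 6, 7, 8, 9, 10} must be used), so Priya = 8.
The 7 still-open variables draw from only 7 values {3, 4, 5, 6, 7, 9, 10}, so each is used; only Jack can be 3, hence Jack = 3.
The 6 still-open variables draw from only 6 values {4, 5, 6, 7, 9, 10}, so each is used; only Dave can be 9, hence Dave = 9.
Among the 5 still-open variables, 10 fits only Carol (and all 5 values in {4, 5, 6, 7, 10} must be used), so Carol = 10.

10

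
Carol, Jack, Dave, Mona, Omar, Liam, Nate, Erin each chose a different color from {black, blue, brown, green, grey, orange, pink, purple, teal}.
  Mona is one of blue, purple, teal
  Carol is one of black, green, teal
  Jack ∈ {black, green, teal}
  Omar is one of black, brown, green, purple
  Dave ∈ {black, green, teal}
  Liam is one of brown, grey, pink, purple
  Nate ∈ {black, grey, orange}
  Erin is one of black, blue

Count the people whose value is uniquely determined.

Carol, Jack, Dave between them cover only {black, green, teal} — a naked triple. Remove those values from Mona, Omar, Nate, Erin.
Erin must be blue (only option left). Eliminate blue elsewhere: Mona.
Mona has just one choice, so Mona = purple. Eliminate purple elsewhere: Omar, Liam.
Omar's domain is down to {brown}, so Omar = brown. Strike brown from Liam.
Determined: Mona=purple, Omar=brown, Erin=blue. The other people each still have more than one consistent value. That makes 3.

3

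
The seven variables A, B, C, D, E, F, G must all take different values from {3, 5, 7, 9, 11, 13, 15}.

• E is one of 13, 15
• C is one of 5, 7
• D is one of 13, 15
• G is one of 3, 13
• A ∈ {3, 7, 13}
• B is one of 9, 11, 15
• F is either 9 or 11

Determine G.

3

The 7 variables draw from only 7 values {3, 5, 7, 9, 11, 13, 15}, so each is used; only C can be 5, hence C = 5.
The 6 still-open variables draw from only 6 values {3, 7, 9, 11, 13, 15}, so each is used; only A can be 7, hence A = 7.
The 5 still-open variables draw from only 5 values {3, 9, 11, 13, 15}, so each is used; only G can be 3, hence G = 3.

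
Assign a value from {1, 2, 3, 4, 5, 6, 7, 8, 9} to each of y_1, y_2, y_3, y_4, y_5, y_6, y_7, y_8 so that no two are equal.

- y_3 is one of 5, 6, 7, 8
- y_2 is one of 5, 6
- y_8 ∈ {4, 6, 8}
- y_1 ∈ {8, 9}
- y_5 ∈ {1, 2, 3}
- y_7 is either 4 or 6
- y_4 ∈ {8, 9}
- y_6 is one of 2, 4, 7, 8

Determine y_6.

2

The 2 variables y_1 and y_4 are confined to {8, 9}, which locks those values in; drop them from y_3, y_6, y_8.
y_7 and y_8 between them cover only {4, 6} — a naked pair. Remove those values from y_2, y_3, y_6.
That leaves y_2 = 5. So y_3 can't be 5.
y_3's domain is down to {7}, so y_3 = 7. So y_6 can't be 7.
So y_6 = 2.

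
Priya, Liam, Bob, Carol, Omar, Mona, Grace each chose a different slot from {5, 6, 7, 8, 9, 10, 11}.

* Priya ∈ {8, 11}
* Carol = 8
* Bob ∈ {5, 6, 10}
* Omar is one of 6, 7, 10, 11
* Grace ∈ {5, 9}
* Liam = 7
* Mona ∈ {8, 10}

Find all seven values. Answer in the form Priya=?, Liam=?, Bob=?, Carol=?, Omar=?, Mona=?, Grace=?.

Priya=11, Liam=7, Bob=5, Carol=8, Omar=6, Mona=10, Grace=9

Liam must be 7 (only option left). Strike 7 from Omar.
Carol's domain is down to {8}, so Carol = 8. Remove 8 from Priya, Mona.
Mona has just one choice, so Mona = 10. Eliminate 10 elsewhere: Bob, Omar.
Priya must be 11 (only option left). Eliminate 11 elsewhere: Omar.
Omar's domain is down to {6}, so Omar = 6. Eliminate 6 elsewhere: Bob.
Bob has just one choice, so Bob = 5. Eliminate 5 elsewhere: Grace.
Grace has just one choice, so Grace = 9.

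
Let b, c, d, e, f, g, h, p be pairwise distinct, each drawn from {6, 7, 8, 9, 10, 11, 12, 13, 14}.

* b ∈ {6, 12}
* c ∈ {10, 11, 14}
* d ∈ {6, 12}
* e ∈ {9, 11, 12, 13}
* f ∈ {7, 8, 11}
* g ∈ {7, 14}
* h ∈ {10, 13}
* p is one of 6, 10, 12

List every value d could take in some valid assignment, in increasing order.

The 2 variables b and d are confined to {6, 12}, which locks those values in; drop them from e, p.
p's domain is down to {10}, so p = 10. Strike 10 from c, h.
That leaves h = 13. So e can't be 13.
No further eliminations apply; d can still be any of 6, 12.

6, 12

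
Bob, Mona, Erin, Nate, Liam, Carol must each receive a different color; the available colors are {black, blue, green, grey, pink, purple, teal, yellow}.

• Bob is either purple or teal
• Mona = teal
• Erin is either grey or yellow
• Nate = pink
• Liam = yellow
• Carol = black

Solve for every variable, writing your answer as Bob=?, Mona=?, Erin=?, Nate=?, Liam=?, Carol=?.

Bob=purple, Mona=teal, Erin=grey, Nate=pink, Liam=yellow, Carol=black

Mona has just one choice, so Mona = teal. So Bob can't be teal.
Nate has just one choice, so Nate = pink.
That leaves Liam = yellow. Remove yellow from Erin.
Carol has just one choice, so Carol = black.
Bob's domain is down to {purple}, so Bob = purple.
Erin has just one choice, so Erin = grey.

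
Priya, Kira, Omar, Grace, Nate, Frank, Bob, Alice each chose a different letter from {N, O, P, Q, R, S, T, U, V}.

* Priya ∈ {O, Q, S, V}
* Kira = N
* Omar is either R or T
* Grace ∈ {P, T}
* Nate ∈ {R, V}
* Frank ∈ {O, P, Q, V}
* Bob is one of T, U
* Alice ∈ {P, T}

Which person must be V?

Nate

Kira's domain is down to {N}, so Kira = N.
The 2 variables Grace and Alice are confined to {P, T}, which locks those values in; drop them from Omar, Frank, Bob.
Omar has just one choice, so Omar = R. Eliminate R elsewhere: Nate.
So V goes to Nate.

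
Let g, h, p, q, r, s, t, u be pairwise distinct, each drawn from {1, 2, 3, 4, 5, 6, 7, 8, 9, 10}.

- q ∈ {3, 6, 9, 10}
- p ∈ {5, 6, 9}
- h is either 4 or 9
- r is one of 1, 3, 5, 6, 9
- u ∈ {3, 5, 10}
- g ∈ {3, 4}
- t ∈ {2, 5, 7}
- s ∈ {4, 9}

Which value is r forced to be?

1

The 2 variables h and s are confined to {4, 9}, which locks those values in; drop them from g, p, q, r.
That leaves g = 3. So q, r, u can't be 3.
p, q, u share exactly the 3 values {5, 6, 10}; by pigeonhole those values go to them, so strike 5, 6, 10 from r, t.
So r = 1.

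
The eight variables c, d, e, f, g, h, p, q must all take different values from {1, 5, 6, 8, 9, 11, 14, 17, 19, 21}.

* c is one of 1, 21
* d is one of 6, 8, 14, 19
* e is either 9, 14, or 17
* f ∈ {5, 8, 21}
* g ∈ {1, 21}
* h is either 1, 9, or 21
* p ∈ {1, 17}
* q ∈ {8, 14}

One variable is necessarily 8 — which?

The 2 variables c and g are confined to {1, 21}, which locks those values in; drop them from f, h, p.
h has just one choice, so h = 9. Strike 9 from e.
p has just one choice, so p = 17. Remove 17 from e.
e's domain is down to {14}, so e = 14. Eliminate 14 elsewhere: d, q.
So 8 goes to q.

q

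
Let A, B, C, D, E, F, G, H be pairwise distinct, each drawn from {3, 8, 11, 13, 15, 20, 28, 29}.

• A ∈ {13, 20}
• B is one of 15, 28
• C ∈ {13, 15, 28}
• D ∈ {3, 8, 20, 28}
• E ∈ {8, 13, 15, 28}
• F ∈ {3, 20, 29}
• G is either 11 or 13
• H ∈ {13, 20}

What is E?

Among the 8 variables, 11 fits only G (and all 8 values in {3, 8, 11, 13, 15, 20, 28, 29} must be used), so G = 11.
The 7 still-open variables together cover exactly {3, 8, 13, 15, 20, 28, 29} — 7 values for 7 variables — and 29 appears only in F's list, so F = 29.
The 6 still-open variables draw from only 6 values {3, 8, 13, 15, 20, 28}, so each is used; only D can be 3, hence D = 3.
Among the 5 still-open variables, 8 fits only E (and all 5 values in {8, 13, 15, 20, 28} must be used), so E = 8.

8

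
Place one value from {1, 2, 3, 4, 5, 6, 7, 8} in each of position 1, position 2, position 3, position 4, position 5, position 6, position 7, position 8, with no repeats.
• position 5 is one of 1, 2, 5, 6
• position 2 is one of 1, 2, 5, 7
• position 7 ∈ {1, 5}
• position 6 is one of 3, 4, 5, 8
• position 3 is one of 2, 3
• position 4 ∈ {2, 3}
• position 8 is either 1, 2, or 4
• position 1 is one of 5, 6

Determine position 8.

4

Among the 8 variables, 7 fits only position 2 (and all 8 values in {1, 2, 3, 4, 5, 6, 7, 8} must be used), so position 2 = 7.
Among the 7 still-open variables, 8 fits only position 6 (and all 7 values in {1, 2, 3, 4, 5, 6, 8} must be used), so position 6 = 8.
The 6 still-open variables draw from only 6 values {1, 2, 3, 4, 5, 6}, so each is used; only position 8 can be 4, hence position 8 = 4.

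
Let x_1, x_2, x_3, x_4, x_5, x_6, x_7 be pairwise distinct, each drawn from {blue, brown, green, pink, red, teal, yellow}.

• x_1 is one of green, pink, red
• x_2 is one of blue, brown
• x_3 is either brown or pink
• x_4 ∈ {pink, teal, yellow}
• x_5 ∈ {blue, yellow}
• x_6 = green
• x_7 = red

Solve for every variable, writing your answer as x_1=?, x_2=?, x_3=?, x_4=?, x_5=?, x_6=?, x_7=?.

x_6's domain is down to {green}, so x_6 = green. Remove green from x_1.
x_7's domain is down to {red}, so x_7 = red. Strike red from x_1.
x_1 must be pink (only option left). Eliminate pink elsewhere: x_3, x_4.
That leaves x_3 = brown. So x_2 can't be brown.
x_2's domain is down to {blue}, so x_2 = blue. Strike blue from x_5.
x_5 has just one choice, so x_5 = yellow. Eliminate yellow elsewhere: x_4.
That leaves x_4 = teal.

x_1=pink, x_2=blue, x_3=brown, x_4=teal, x_5=yellow, x_6=green, x_7=red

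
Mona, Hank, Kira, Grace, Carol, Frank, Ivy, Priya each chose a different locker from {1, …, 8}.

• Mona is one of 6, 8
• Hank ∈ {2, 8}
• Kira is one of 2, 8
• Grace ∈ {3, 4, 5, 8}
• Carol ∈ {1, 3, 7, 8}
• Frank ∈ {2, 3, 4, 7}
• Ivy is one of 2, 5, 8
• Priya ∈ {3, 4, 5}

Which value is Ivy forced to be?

5

The 8 variables draw from only 8 values {1, 2, 3, 4, 5, 6, 7, 8}, so each is used; only Carol can be 1, hence Carol = 1.
The 7 still-open variables draw from only 7 values {2, 3, 4, 5, 6, 7, 8}, so each is used; only Mona can be 6, hence Mona = 6.
Among the 6 still-open variables, 7 fits only Frank (and all 6 values in {2, 3, 4, 5, 7, 8} must be used), so Frank = 7.
The 2 variables Hank and Kira are confined to {2, 8}, which locks those values in; drop them from Grace, Ivy.
So Ivy = 5.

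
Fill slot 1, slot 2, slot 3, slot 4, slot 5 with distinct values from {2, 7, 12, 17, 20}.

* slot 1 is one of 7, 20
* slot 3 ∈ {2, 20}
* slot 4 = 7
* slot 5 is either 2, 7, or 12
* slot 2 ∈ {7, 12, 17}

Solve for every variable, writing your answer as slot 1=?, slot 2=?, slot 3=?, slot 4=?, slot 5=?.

slot 1=20, slot 2=17, slot 3=2, slot 4=7, slot 5=12

slot 4 must be 7 (only option left). Strike 7 from slot 1, slot 2, slot 5.
slot 1 must be 20 (only option left). Eliminate 20 elsewhere: slot 3.
slot 3 must be 2 (only option left). Strike 2 from slot 5.
slot 5 must be 12 (only option left). So slot 2 can't be 12.
slot 2's domain is down to {17}, so slot 2 = 17.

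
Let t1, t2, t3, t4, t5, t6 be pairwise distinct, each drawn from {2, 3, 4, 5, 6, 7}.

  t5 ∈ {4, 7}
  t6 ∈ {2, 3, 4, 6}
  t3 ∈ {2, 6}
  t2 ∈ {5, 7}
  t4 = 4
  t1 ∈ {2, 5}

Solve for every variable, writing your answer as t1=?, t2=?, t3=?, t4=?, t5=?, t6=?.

t1=2, t2=5, t3=6, t4=4, t5=7, t6=3

t4's domain is down to {4}, so t4 = 4. Remove 4 from t5, t6.
t5's domain is down to {7}, so t5 = 7. So t2 can't be 7.
t2 has just one choice, so t2 = 5. Remove 5 from t1.
t1 must be 2 (only option left). Eliminate 2 elsewhere: t3, t6.
That leaves t3 = 6. Eliminate 6 elsewhere: t6.
t6's domain is down to {3}, so t6 = 3.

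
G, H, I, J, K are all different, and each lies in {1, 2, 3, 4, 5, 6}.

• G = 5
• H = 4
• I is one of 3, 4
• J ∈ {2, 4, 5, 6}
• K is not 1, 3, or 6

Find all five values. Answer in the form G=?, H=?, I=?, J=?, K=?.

G has just one choice, so G = 5. Eliminate 5 elsewhere: J, K.
H has just one choice, so H = 4. Strike 4 from I, J, K.
That leaves I = 3.
That leaves K = 2. Strike 2 from J.
That leaves J = 6.

G=5, H=4, I=3, J=6, K=2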